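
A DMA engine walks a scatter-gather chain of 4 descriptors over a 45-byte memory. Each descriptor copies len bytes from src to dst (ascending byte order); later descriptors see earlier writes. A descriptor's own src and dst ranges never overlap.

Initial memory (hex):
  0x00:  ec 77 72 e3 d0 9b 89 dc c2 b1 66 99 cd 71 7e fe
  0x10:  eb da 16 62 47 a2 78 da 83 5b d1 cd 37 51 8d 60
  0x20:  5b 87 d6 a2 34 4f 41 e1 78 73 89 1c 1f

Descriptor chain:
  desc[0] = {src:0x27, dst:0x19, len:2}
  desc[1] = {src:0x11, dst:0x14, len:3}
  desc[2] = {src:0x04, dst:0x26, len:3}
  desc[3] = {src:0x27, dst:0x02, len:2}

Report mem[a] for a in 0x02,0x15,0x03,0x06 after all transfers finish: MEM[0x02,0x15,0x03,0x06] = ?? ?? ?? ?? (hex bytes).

[0] 0x27->0x19 len=2 : e1 78
[1] 0x11->0x14 len=3 : da 16 62
[2] 0x04->0x26 len=3 : d0 9b 89
[3] 0x27->0x02 len=2 : 9b 89
query mem[0x02]=0x9b, mem[0x15]=0x16, mem[0x03]=0x89, mem[0x06]=0x89

MEM[0x02,0x15,0x03,0x06] = 9b 16 89 89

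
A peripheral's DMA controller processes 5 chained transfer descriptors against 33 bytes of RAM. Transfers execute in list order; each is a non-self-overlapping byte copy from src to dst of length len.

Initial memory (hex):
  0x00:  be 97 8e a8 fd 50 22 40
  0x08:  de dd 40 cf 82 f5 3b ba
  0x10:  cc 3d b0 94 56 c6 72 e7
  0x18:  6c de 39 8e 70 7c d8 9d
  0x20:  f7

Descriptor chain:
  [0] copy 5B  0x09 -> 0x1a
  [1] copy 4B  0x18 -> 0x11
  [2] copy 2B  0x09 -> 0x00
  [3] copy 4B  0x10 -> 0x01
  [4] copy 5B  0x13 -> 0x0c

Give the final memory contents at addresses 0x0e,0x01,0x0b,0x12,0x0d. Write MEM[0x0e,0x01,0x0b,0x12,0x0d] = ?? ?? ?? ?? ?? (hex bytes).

MEM[0x0e,0x01,0x0b,0x12,0x0d] = c6 cc cf de 40

#0 dst[0x1a+5] := {0xdd,0x40,0xcf,0x82,0xf5}
#1 dst[0x11+4] := {0x6c,0xde,0xdd,0x40}
#2 dst[0x00+2] := {0xdd,0x40}
#3 dst[0x01+4] := {0xcc,0x6c,0xde,0xdd}
#4 dst[0x0c+5] := {0xdd,0x40,0xc6,0x72,0xe7}
query mem[0x0e]=0xc6, mem[0x01]=0xcc, mem[0x0b]=0xcf, mem[0x12]=0xde, mem[0x0d]=0x40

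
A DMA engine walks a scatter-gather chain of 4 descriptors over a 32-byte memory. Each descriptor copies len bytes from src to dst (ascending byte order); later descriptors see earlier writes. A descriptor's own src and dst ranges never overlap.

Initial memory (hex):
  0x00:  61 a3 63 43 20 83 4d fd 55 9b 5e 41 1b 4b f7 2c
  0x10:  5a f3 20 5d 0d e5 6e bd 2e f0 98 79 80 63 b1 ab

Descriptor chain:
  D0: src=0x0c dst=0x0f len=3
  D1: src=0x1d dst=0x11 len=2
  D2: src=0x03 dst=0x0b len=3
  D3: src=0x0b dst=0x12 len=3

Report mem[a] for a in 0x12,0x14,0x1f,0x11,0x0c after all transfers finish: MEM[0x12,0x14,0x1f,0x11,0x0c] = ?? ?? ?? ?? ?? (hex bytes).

MEM[0x12,0x14,0x1f,0x11,0x0c] = 43 83 ab 63 20

#0 dst[0x0f+3] := {0x1b,0x4b,0xf7}
#1 dst[0x11+2] := {0x63,0xb1}
#2 dst[0x0b+3] := {0x43,0x20,0x83}
#3 dst[0x12+3] := {0x43,0x20,0x83}
query mem[0x12]=0x43, mem[0x14]=0x83, mem[0x1f]=0xab, mem[0x11]=0x63, mem[0x0c]=0x20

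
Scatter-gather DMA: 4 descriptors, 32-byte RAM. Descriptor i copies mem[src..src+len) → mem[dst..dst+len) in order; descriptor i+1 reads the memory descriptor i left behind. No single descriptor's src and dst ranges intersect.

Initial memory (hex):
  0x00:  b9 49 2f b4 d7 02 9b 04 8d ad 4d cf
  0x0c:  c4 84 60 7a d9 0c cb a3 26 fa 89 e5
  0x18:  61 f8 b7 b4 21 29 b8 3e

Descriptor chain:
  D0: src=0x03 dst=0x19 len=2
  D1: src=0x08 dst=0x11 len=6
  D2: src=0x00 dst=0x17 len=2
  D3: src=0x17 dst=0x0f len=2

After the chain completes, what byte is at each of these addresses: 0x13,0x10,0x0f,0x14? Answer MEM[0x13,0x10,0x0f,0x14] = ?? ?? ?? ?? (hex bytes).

MEM[0x13,0x10,0x0f,0x14] = 4d 49 b9 cf

[0] 0x03->0x19 len=2 : b4 d7
[1] 0x08->0x11 len=6 : 8d ad 4d cf c4 84
[2] 0x00->0x17 len=2 : b9 49
[3] 0x17->0x0f len=2 : b9 49
query mem[0x13]=0x4d, mem[0x10]=0x49, mem[0x0f]=0xb9, mem[0x14]=0xcf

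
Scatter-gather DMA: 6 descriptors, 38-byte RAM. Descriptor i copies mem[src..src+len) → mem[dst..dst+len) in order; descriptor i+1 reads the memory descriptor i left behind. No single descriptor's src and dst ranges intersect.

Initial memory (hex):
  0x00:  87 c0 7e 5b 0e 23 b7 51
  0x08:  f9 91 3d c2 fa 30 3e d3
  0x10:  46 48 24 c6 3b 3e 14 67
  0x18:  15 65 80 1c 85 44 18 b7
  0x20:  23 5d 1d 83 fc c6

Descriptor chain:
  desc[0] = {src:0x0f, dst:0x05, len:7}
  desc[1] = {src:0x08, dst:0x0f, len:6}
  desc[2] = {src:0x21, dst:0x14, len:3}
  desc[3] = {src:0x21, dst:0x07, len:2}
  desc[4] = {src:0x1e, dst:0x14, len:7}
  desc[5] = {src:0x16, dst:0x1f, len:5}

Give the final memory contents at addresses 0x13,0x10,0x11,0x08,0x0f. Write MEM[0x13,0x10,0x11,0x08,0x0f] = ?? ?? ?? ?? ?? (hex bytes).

MEM[0x13,0x10,0x11,0x08,0x0f] = fa c6 3b 1d 24

D0: mem[0x05..0x0b] <- [d3 46 48 24 c6 3b 3e]
D1: mem[0x0f..0x14] <- [24 c6 3b 3e fa 30]
D2: mem[0x14..0x16] <- [5d 1d 83]
D3: mem[0x07..0x08] <- [5d 1d]
D4: mem[0x14..0x1a] <- [18 b7 23 5d 1d 83 fc]
D5: mem[0x1f..0x23] <- [23 5d 1d 83 fc]
query mem[0x13]=0xfa, mem[0x10]=0xc6, mem[0x11]=0x3b, mem[0x08]=0x1d, mem[0x0f]=0x24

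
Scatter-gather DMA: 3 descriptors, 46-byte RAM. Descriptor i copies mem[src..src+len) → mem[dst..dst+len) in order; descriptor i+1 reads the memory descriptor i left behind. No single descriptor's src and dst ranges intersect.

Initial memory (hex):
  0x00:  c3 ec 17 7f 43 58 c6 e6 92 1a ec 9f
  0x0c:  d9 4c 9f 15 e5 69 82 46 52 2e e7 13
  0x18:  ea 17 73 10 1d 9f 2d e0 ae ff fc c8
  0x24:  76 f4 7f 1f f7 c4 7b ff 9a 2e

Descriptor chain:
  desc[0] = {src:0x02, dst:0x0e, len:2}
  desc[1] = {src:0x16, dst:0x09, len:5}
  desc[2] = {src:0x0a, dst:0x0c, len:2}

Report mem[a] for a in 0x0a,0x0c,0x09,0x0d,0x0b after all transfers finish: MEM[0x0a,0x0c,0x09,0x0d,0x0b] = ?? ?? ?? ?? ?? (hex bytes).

MEM[0x0a,0x0c,0x09,0x0d,0x0b] = 13 13 e7 ea ea

D0: mem[0x0e..0x0f] <- [17 7f]
D1: mem[0x09..0x0d] <- [e7 13 ea 17 73]
D2: mem[0x0c..0x0d] <- [13 ea]
query mem[0x0a]=0x13, mem[0x0c]=0x13, mem[0x09]=0xe7, mem[0x0d]=0xea, mem[0x0b]=0xea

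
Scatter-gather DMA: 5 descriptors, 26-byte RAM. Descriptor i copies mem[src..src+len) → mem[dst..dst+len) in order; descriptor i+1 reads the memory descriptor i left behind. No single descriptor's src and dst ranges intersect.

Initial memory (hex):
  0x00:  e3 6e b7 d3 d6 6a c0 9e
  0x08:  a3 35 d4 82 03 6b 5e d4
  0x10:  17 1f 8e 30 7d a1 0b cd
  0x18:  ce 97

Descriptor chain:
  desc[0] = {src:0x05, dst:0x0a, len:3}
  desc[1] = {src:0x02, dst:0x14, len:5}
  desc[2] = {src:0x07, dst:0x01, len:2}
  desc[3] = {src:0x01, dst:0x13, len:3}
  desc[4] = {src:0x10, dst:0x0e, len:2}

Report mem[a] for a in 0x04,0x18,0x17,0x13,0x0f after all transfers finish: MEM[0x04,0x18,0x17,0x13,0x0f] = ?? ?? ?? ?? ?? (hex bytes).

  after D0: wrote 3B at 0x0a = 6ac09e
  after D1: wrote 5B at 0x14 = b7d3d66ac0
  after D2: wrote 2B at 0x01 = 9ea3
  after D3: wrote 3B at 0x13 = 9ea3d3
  after D4: wrote 2B at 0x0e = 171f
query mem[0x04]=0xd6, mem[0x18]=0xc0, mem[0x17]=0x6a, mem[0x13]=0x9e, mem[0x0f]=0x1f

MEM[0x04,0x18,0x17,0x13,0x0f] = d6 c0 6a 9e 1f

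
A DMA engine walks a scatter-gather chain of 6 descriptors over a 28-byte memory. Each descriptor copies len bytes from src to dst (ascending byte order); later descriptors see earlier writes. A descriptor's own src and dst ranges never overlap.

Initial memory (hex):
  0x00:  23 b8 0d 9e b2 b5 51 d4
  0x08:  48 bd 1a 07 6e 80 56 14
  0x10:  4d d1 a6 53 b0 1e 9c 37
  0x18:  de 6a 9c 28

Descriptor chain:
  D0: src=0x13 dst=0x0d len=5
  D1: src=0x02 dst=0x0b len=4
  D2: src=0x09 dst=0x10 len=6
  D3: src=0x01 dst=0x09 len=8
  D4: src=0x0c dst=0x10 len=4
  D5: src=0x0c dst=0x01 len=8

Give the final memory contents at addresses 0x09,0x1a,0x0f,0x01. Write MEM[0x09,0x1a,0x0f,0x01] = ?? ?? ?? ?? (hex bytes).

MEM[0x09,0x1a,0x0f,0x01] = b8 9c d4 b2

#0 dst[0x0d+5] := {0x53,0xb0,0x1e,0x9c,0x37}
#1 dst[0x0b+4] := {0x0d,0x9e,0xb2,0xb5}
#2 dst[0x10+6] := {0xbd,0x1a,0x0d,0x9e,0xb2,0xb5}
#3 dst[0x09+8] := {0xb8,0x0d,0x9e,0xb2,0xb5,0x51,0xd4,0x48}
#4 dst[0x10+4] := {0xb2,0xb5,0x51,0xd4}
#5 dst[0x01+8] := {0xb2,0xb5,0x51,0xd4,0xb2,0xb5,0x51,0xd4}
query mem[0x09]=0xb8, mem[0x1a]=0x9c, mem[0x0f]=0xd4, mem[0x01]=0xb2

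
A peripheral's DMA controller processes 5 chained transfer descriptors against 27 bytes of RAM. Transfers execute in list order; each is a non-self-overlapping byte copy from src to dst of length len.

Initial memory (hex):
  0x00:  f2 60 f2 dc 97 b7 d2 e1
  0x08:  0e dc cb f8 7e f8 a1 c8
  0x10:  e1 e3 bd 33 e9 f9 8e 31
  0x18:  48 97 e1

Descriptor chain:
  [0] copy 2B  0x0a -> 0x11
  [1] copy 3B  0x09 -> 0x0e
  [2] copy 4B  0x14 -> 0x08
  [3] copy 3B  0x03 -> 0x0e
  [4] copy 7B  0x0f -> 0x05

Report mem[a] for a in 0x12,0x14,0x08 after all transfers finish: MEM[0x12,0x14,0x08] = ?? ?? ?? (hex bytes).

D0: mem[0x11..0x12] <- [cb f8]
D1: mem[0x0e..0x10] <- [dc cb f8]
D2: mem[0x08..0x0b] <- [e9 f9 8e 31]
D3: mem[0x0e..0x10] <- [dc 97 b7]
D4: mem[0x05..0x0b] <- [97 b7 cb f8 33 e9 f9]
query mem[0x12]=0xf8, mem[0x14]=0xe9, mem[0x08]=0xf8

MEM[0x12,0x14,0x08] = f8 e9 f8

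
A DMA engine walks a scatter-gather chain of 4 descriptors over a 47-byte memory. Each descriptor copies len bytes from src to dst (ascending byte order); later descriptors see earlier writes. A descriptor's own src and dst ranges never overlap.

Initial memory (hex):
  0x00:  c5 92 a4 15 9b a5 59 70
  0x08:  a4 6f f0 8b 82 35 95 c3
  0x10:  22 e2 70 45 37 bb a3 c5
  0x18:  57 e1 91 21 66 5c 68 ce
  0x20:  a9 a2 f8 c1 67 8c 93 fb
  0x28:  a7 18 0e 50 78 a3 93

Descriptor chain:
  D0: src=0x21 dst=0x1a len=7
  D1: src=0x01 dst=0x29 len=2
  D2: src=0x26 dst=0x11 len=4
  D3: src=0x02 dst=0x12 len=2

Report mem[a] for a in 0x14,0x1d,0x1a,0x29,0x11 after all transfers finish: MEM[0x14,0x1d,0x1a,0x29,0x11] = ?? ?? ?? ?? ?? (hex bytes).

MEM[0x14,0x1d,0x1a,0x29,0x11] = 92 67 a2 92 93

D0: mem[0x1a..0x20] <- [a2 f8 c1 67 8c 93 fb]
D1: mem[0x29..0x2a] <- [92 a4]
D2: mem[0x11..0x14] <- [93 fb a7 92]
D3: mem[0x12..0x13] <- [a4 15]
query mem[0x14]=0x92, mem[0x1d]=0x67, mem[0x1a]=0xa2, mem[0x29]=0x92, mem[0x11]=0x93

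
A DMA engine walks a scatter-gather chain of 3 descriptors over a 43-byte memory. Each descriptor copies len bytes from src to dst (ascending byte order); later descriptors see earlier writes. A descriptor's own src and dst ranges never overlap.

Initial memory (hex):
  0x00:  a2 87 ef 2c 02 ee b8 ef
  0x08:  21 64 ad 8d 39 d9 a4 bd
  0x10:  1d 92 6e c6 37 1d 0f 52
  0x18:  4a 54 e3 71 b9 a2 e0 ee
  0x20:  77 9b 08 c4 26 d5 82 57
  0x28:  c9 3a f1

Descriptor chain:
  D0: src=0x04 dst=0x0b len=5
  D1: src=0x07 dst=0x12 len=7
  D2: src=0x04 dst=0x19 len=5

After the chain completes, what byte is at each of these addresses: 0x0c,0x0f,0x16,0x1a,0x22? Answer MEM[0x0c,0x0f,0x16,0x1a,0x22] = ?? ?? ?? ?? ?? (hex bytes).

[0] 0x04->0x0b len=5 : 02 ee b8 ef 21
[1] 0x07->0x12 len=7 : ef 21 64 ad 02 ee b8
[2] 0x04->0x19 len=5 : 02 ee b8 ef 21
query mem[0x0c]=0xee, mem[0x0f]=0x21, mem[0x16]=0x02, mem[0x1a]=0xee, mem[0x22]=0x08

MEM[0x0c,0x0f,0x16,0x1a,0x22] = ee 21 02 ee 08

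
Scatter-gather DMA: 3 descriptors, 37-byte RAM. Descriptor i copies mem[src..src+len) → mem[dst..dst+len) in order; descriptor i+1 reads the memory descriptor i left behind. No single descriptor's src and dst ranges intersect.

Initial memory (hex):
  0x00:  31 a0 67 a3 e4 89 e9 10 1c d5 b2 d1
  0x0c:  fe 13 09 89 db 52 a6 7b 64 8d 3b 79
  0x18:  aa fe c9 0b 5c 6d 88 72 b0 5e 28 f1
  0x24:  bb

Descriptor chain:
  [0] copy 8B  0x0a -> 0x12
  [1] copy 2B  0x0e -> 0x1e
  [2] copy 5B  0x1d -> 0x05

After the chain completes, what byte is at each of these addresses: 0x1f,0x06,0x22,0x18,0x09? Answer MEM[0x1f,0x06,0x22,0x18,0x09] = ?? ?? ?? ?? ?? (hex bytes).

MEM[0x1f,0x06,0x22,0x18,0x09] = 89 09 28 db 5e

  after D0: wrote 8B at 0x12 = b2d1fe130989db52
  after D1: wrote 2B at 0x1e = 0989
  after D2: wrote 5B at 0x05 = 6d0989b05e
query mem[0x1f]=0x89, mem[0x06]=0x09, mem[0x22]=0x28, mem[0x18]=0xdb, mem[0x09]=0x5e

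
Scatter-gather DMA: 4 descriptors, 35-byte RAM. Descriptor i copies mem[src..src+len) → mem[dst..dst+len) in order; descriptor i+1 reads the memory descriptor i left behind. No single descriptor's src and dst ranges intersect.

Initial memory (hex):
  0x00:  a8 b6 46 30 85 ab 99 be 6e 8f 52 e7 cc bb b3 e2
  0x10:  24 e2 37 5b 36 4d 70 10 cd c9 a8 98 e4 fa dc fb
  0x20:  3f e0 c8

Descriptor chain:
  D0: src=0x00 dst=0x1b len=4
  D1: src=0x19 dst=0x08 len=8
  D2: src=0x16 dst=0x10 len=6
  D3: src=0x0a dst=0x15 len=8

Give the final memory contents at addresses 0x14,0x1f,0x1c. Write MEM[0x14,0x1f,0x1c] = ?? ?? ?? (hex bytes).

MEM[0x14,0x1f,0x1c] = a8 fb 10

#0 dst[0x1b+4] := {0xa8,0xb6,0x46,0x30}
#1 dst[0x08+8] := {0xc9,0xa8,0xa8,0xb6,0x46,0x30,0xfb,0x3f}
#2 dst[0x10+6] := {0x70,0x10,0xcd,0xc9,0xa8,0xa8}
#3 dst[0x15+8] := {0xa8,0xb6,0x46,0x30,0xfb,0x3f,0x70,0x10}
query mem[0x14]=0xa8, mem[0x1f]=0xfb, mem[0x1c]=0x10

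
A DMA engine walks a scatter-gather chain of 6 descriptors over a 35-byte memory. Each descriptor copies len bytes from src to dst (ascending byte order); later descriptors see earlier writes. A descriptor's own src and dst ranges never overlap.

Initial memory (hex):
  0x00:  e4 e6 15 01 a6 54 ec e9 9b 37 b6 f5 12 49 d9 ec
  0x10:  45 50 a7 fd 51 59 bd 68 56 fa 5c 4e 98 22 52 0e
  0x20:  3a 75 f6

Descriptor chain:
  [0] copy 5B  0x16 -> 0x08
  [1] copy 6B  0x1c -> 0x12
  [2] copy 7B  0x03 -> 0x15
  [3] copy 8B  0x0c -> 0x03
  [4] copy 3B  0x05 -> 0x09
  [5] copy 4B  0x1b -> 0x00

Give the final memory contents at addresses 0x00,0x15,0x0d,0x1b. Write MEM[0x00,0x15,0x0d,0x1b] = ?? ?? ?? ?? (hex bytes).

  after D0: wrote 5B at 0x08 = bd6856fa5c
  after D1: wrote 6B at 0x12 = 9822520e3a75
  after D2: wrote 7B at 0x15 = 01a654ece9bd68
  after D3: wrote 8B at 0x03 = 5c49d9ec45509822
  after D4: wrote 3B at 0x09 = d9ec45
  after D5: wrote 4B at 0x00 = 68982252
query mem[0x00]=0x68, mem[0x15]=0x01, mem[0x0d]=0x49, mem[0x1b]=0x68

MEM[0x00,0x15,0x0d,0x1b] = 68 01 49 68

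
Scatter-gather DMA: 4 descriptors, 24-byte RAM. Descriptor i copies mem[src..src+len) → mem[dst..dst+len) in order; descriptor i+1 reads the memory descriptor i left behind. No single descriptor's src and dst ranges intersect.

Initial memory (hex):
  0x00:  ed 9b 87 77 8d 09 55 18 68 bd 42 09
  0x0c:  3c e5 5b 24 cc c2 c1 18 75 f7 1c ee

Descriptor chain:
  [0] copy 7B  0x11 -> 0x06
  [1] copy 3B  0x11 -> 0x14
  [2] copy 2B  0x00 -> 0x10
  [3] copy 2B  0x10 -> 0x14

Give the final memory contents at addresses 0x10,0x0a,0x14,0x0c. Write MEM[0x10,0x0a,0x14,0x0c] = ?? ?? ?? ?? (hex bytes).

MEM[0x10,0x0a,0x14,0x0c] = ed f7 ed ee

  after D0: wrote 7B at 0x06 = c2c11875f71cee
  after D1: wrote 3B at 0x14 = c2c118
  after D2: wrote 2B at 0x10 = ed9b
  after D3: wrote 2B at 0x14 = ed9b
query mem[0x10]=0xed, mem[0x0a]=0xf7, mem[0x14]=0xed, mem[0x0c]=0xee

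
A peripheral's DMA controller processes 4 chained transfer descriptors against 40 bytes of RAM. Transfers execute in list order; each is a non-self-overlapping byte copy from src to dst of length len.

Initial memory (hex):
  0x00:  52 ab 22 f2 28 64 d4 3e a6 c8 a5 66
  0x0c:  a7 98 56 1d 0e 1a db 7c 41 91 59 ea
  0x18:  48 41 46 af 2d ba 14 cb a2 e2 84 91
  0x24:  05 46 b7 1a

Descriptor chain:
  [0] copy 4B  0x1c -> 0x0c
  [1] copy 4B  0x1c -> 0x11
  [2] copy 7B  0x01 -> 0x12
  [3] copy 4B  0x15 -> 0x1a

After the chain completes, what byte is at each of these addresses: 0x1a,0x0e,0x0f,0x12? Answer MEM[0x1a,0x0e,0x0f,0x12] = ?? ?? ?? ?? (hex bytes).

MEM[0x1a,0x0e,0x0f,0x12] = 28 14 cb ab

#0 dst[0x0c+4] := {0x2d,0xba,0x14,0xcb}
#1 dst[0x11+4] := {0x2d,0xba,0x14,0xcb}
#2 dst[0x12+7] := {0xab,0x22,0xf2,0x28,0x64,0xd4,0x3e}
#3 dst[0x1a+4] := {0x28,0x64,0xd4,0x3e}
query mem[0x1a]=0x28, mem[0x0e]=0x14, mem[0x0f]=0xcb, mem[0x12]=0xab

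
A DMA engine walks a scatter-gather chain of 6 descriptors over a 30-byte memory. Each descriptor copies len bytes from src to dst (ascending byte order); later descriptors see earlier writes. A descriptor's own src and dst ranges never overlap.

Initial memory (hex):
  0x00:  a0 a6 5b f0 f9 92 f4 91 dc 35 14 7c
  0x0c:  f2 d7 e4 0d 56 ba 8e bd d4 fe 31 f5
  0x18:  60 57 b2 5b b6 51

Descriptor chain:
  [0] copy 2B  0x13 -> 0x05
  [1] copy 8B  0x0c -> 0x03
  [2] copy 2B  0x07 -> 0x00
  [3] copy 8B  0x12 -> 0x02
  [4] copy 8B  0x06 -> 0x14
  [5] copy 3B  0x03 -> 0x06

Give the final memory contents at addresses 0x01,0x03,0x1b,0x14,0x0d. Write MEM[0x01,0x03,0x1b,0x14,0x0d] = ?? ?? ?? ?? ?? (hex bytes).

MEM[0x01,0x03,0x1b,0x14,0x0d] = ba bd d7 31 d7

[0] 0x13->0x05 len=2 : bd d4
[1] 0x0c->0x03 len=8 : f2 d7 e4 0d 56 ba 8e bd
[2] 0x07->0x00 len=2 : 56 ba
[3] 0x12->0x02 len=8 : 8e bd d4 fe 31 f5 60 57
[4] 0x06->0x14 len=8 : 31 f5 60 57 bd 7c f2 d7
[5] 0x03->0x06 len=3 : bd d4 fe
query mem[0x01]=0xba, mem[0x03]=0xbd, mem[0x1b]=0xd7, mem[0x14]=0x31, mem[0x0d]=0xd7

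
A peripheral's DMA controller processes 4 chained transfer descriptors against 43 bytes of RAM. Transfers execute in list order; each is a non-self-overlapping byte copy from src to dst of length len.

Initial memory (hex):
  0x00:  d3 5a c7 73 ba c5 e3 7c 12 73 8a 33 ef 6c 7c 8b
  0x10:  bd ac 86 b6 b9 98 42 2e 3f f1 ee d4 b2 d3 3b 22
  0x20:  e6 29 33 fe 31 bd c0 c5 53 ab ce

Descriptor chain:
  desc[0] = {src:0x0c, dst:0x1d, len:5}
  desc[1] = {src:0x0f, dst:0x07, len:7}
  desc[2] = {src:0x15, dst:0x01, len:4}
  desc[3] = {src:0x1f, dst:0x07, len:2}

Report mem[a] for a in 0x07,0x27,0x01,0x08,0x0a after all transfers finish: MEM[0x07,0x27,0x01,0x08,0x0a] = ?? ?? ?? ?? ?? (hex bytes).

[0] 0x0c->0x1d len=5 : ef 6c 7c 8b bd
[1] 0x0f->0x07 len=7 : 8b bd ac 86 b6 b9 98
[2] 0x15->0x01 len=4 : 98 42 2e 3f
[3] 0x1f->0x07 len=2 : 7c 8b
query mem[0x07]=0x7c, mem[0x27]=0xc5, mem[0x01]=0x98, mem[0x08]=0x8b, mem[0x0a]=0x86

MEM[0x07,0x27,0x01,0x08,0x0a] = 7c c5 98 8b 86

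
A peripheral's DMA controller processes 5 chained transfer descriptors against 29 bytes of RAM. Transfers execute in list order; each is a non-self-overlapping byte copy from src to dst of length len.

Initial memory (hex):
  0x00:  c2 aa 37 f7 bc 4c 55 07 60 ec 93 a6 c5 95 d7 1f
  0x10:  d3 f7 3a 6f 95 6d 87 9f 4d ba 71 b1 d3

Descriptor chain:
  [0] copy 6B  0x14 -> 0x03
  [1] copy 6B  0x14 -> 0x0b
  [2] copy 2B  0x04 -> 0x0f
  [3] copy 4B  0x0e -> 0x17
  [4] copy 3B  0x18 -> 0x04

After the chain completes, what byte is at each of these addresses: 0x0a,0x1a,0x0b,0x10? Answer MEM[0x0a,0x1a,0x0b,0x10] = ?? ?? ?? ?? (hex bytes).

[0] 0x14->0x03 len=6 : 95 6d 87 9f 4d ba
[1] 0x14->0x0b len=6 : 95 6d 87 9f 4d ba
[2] 0x04->0x0f len=2 : 6d 87
[3] 0x0e->0x17 len=4 : 9f 6d 87 f7
[4] 0x18->0x04 len=3 : 6d 87 f7
query mem[0x0a]=0x93, mem[0x1a]=0xf7, mem[0x0b]=0x95, mem[0x10]=0x87

MEM[0x0a,0x1a,0x0b,0x10] = 93 f7 95 87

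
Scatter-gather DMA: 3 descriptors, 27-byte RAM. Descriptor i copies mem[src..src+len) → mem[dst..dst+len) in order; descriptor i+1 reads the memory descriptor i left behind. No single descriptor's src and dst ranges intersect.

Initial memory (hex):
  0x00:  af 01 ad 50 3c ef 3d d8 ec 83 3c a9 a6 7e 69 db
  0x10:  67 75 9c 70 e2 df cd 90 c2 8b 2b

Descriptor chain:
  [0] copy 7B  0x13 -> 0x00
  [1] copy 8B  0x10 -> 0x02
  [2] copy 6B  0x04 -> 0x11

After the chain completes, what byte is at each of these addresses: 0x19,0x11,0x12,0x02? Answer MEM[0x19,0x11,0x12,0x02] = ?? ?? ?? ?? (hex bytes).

MEM[0x19,0x11,0x12,0x02] = 8b 9c 70 67

#0 dst[0x00+7] := {0x70,0xe2,0xdf,0xcd,0x90,0xc2,0x8b}
#1 dst[0x02+8] := {0x67,0x75,0x9c,0x70,0xe2,0xdf,0xcd,0x90}
#2 dst[0x11+6] := {0x9c,0x70,0xe2,0xdf,0xcd,0x90}
query mem[0x19]=0x8b, mem[0x11]=0x9c, mem[0x12]=0x70, mem[0x02]=0x67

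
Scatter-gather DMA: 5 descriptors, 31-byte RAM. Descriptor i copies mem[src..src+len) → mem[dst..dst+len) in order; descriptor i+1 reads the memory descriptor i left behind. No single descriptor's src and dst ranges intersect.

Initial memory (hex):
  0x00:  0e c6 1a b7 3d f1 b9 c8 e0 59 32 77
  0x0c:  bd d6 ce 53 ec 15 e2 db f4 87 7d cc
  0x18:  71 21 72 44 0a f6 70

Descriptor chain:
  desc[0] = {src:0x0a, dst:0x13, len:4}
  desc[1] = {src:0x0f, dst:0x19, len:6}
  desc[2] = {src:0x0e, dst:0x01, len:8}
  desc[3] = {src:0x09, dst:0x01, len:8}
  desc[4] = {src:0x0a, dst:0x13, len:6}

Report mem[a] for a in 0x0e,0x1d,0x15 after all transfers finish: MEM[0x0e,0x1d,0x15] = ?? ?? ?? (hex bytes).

MEM[0x0e,0x1d,0x15] = ce 32 bd

  after D0: wrote 4B at 0x13 = 3277bdd6
  after D1: wrote 6B at 0x19 = 53ec15e23277
  after D2: wrote 8B at 0x01 = ce53ec15e23277bd
  after D3: wrote 8B at 0x01 = 593277bdd6ce53ec
  after D4: wrote 6B at 0x13 = 3277bdd6ce53
query mem[0x0e]=0xce, mem[0x1d]=0x32, mem[0x15]=0xbd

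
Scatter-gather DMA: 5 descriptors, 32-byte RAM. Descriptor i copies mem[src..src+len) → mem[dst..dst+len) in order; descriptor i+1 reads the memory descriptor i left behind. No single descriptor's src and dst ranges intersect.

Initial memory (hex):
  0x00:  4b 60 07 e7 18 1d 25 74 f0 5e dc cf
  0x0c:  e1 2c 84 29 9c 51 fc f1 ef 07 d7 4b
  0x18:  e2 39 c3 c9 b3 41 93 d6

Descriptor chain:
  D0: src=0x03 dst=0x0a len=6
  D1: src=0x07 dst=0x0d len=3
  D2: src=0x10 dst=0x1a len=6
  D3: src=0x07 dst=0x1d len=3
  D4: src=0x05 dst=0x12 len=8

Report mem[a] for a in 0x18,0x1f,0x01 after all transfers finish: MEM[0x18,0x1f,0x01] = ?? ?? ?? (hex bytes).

MEM[0x18,0x1f,0x01] = 18 5e 60

[0] 0x03->0x0a len=6 : e7 18 1d 25 74 f0
[1] 0x07->0x0d len=3 : 74 f0 5e
[2] 0x10->0x1a len=6 : 9c 51 fc f1 ef 07
[3] 0x07->0x1d len=3 : 74 f0 5e
[4] 0x05->0x12 len=8 : 1d 25 74 f0 5e e7 18 1d
query mem[0x18]=0x18, mem[0x1f]=0x5e, mem[0x01]=0x60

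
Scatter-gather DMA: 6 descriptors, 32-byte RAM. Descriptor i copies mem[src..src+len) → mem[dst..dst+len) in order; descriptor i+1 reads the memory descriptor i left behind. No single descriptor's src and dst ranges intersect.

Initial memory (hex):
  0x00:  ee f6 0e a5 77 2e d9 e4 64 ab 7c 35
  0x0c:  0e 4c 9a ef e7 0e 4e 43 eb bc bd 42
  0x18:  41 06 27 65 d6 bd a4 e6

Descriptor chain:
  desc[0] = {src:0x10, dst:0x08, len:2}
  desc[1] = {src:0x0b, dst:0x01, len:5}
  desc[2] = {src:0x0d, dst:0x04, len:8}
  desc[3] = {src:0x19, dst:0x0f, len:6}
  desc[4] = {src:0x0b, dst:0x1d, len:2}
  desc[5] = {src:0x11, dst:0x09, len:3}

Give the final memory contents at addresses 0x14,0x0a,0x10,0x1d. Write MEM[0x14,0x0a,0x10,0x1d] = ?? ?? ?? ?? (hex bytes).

MEM[0x14,0x0a,0x10,0x1d] = a4 d6 27 eb

  after D0: wrote 2B at 0x08 = e70e
  after D1: wrote 5B at 0x01 = 350e4c9aef
  after D2: wrote 8B at 0x04 = 4c9aefe70e4e43eb
  after D3: wrote 6B at 0x0f = 062765d6bda4
  after D4: wrote 2B at 0x1d = eb0e
  after D5: wrote 3B at 0x09 = 65d6bd
query mem[0x14]=0xa4, mem[0x0a]=0xd6, mem[0x10]=0x27, mem[0x1d]=0xeb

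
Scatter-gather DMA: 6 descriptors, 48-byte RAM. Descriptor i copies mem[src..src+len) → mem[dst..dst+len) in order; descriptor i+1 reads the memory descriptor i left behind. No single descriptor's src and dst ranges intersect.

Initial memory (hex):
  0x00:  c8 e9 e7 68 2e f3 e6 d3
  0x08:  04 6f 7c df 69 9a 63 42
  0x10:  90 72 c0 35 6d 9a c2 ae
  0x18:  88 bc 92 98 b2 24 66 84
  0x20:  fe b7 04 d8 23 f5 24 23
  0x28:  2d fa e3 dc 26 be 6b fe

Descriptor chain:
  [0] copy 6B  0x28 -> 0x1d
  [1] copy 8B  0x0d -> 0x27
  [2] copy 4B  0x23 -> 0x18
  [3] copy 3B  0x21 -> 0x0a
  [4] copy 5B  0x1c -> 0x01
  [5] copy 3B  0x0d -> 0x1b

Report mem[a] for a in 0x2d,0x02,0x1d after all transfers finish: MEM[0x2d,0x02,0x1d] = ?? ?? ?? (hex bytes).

#0 dst[0x1d+6] := {0x2d,0xfa,0xe3,0xdc,0x26,0xbe}
#1 dst[0x27+8] := {0x9a,0x63,0x42,0x90,0x72,0xc0,0x35,0x6d}
#2 dst[0x18+4] := {0xd8,0x23,0xf5,0x24}
#3 dst[0x0a+3] := {0x26,0xbe,0xd8}
#4 dst[0x01+5] := {0xb2,0x2d,0xfa,0xe3,0xdc}
#5 dst[0x1b+3] := {0x9a,0x63,0x42}
query mem[0x2d]=0x35, mem[0x02]=0x2d, mem[0x1d]=0x42

MEM[0x2d,0x02,0x1d] = 35 2d 42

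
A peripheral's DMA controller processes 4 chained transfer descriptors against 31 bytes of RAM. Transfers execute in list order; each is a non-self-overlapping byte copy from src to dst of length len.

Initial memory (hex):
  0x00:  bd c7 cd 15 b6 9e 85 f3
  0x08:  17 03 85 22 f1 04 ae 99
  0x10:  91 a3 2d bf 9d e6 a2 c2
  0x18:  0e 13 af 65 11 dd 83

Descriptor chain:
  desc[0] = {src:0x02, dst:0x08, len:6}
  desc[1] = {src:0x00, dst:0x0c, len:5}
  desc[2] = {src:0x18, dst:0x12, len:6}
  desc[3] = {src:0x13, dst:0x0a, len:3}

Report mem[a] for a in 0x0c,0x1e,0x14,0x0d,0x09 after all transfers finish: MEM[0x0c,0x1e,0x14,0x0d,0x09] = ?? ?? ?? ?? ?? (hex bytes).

MEM[0x0c,0x1e,0x14,0x0d,0x09] = 65 83 af c7 15

#0 dst[0x08+6] := {0xcd,0x15,0xb6,0x9e,0x85,0xf3}
#1 dst[0x0c+5] := {0xbd,0xc7,0xcd,0x15,0xb6}
#2 dst[0x12+6] := {0x0e,0x13,0xaf,0x65,0x11,0xdd}
#3 dst[0x0a+3] := {0x13,0xaf,0x65}
query mem[0x0c]=0x65, mem[0x1e]=0x83, mem[0x14]=0xaf, mem[0x0d]=0xc7, mem[0x09]=0x15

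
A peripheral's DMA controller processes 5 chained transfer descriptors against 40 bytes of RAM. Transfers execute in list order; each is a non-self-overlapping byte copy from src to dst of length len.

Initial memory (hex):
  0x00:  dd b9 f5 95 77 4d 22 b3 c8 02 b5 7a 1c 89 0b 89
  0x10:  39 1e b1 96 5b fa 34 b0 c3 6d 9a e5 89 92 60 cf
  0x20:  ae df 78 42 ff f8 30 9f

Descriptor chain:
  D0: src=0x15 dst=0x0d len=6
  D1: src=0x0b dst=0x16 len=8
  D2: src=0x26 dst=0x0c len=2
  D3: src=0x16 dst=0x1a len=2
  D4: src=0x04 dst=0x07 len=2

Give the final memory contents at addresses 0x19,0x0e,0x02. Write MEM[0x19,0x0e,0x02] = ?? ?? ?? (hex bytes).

MEM[0x19,0x0e,0x02] = 34 34 f5

  after D0: wrote 6B at 0x0d = fa34b0c36d9a
  after D1: wrote 8B at 0x16 = 7a1cfa34b0c36d9a
  after D2: wrote 2B at 0x0c = 309f
  after D3: wrote 2B at 0x1a = 7a1c
  after D4: wrote 2B at 0x07 = 774d
query mem[0x19]=0x34, mem[0x0e]=0x34, mem[0x02]=0xf5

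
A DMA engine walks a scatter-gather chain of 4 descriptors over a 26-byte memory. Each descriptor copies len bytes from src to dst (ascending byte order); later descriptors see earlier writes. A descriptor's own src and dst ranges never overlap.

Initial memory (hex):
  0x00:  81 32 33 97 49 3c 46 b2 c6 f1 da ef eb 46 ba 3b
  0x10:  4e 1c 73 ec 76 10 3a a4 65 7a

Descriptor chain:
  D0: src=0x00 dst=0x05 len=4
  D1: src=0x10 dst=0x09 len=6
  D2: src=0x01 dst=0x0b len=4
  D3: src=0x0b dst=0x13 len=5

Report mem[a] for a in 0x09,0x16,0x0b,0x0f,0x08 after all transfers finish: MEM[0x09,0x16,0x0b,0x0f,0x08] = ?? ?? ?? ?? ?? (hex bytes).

[0] 0x00->0x05 len=4 : 81 32 33 97
[1] 0x10->0x09 len=6 : 4e 1c 73 ec 76 10
[2] 0x01->0x0b len=4 : 32 33 97 49
[3] 0x0b->0x13 len=5 : 32 33 97 49 3b
query mem[0x09]=0x4e, mem[0x16]=0x49, mem[0x0b]=0x32, mem[0x0f]=0x3b, mem[0x08]=0x97

MEM[0x09,0x16,0x0b,0x0f,0x08] = 4e 49 32 3b 97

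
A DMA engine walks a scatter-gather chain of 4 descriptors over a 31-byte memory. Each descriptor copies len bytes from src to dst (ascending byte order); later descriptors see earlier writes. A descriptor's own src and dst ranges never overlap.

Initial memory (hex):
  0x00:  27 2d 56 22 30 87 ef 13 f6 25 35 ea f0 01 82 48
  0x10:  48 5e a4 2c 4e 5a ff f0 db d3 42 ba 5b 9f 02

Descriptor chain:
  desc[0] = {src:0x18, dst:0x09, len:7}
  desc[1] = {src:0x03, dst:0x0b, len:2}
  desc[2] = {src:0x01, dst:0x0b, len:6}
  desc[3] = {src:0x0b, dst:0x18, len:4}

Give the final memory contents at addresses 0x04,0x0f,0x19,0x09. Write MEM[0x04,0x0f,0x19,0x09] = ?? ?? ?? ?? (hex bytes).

[0] 0x18->0x09 len=7 : db d3 42 ba 5b 9f 02
[1] 0x03->0x0b len=2 : 22 30
[2] 0x01->0x0b len=6 : 2d 56 22 30 87 ef
[3] 0x0b->0x18 len=4 : 2d 56 22 30
query mem[0x04]=0x30, mem[0x0f]=0x87, mem[0x19]=0x56, mem[0x09]=0xdb

MEM[0x04,0x0f,0x19,0x09] = 30 87 56 db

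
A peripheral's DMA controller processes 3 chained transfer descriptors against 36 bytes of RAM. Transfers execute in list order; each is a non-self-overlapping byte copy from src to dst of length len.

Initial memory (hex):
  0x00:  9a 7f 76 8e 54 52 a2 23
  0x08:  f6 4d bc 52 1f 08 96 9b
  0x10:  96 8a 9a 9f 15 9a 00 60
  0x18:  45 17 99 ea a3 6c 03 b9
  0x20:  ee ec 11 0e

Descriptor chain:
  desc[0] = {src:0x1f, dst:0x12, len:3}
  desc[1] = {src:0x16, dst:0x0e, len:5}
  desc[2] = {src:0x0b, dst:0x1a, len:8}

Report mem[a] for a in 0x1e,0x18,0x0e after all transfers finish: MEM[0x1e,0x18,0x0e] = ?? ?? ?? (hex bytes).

[0] 0x1f->0x12 len=3 : b9 ee ec
[1] 0x16->0x0e len=5 : 00 60 45 17 99
[2] 0x0b->0x1a len=8 : 52 1f 08 00 60 45 17 99
query mem[0x1e]=0x60, mem[0x18]=0x45, mem[0x0e]=0x00

MEM[0x1e,0x18,0x0e] = 60 45 00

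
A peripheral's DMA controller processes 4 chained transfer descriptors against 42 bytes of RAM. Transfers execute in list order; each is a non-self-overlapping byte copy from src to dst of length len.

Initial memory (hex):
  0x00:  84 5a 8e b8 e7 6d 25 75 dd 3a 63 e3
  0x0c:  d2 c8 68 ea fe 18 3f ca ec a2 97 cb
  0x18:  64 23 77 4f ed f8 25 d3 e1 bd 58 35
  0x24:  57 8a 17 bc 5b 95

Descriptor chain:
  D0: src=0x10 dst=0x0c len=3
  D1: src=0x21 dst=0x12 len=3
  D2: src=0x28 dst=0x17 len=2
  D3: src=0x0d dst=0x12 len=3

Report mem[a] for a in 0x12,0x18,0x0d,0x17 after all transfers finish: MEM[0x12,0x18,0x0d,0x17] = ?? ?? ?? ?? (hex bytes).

MEM[0x12,0x18,0x0d,0x17] = 18 95 18 5b

[0] 0x10->0x0c len=3 : fe 18 3f
[1] 0x21->0x12 len=3 : bd 58 35
[2] 0x28->0x17 len=2 : 5b 95
[3] 0x0d->0x12 len=3 : 18 3f ea
query mem[0x12]=0x18, mem[0x18]=0x95, mem[0x0d]=0x18, mem[0x17]=0x5b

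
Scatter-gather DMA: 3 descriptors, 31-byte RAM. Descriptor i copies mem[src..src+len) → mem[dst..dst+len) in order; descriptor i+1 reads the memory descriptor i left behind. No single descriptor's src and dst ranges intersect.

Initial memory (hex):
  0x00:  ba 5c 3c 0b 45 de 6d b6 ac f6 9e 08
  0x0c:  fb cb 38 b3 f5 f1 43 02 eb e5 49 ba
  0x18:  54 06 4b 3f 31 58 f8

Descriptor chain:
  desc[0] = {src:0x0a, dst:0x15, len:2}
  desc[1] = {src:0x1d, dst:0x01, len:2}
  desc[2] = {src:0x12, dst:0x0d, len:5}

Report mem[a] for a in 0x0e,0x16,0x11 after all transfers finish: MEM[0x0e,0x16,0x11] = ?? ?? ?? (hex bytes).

MEM[0x0e,0x16,0x11] = 02 08 08

D0: mem[0x15..0x16] <- [9e 08]
D1: mem[0x01..0x02] <- [58 f8]
D2: mem[0x0d..0x11] <- [43 02 eb 9e 08]
query mem[0x0e]=0x02, mem[0x16]=0x08, mem[0x11]=0x08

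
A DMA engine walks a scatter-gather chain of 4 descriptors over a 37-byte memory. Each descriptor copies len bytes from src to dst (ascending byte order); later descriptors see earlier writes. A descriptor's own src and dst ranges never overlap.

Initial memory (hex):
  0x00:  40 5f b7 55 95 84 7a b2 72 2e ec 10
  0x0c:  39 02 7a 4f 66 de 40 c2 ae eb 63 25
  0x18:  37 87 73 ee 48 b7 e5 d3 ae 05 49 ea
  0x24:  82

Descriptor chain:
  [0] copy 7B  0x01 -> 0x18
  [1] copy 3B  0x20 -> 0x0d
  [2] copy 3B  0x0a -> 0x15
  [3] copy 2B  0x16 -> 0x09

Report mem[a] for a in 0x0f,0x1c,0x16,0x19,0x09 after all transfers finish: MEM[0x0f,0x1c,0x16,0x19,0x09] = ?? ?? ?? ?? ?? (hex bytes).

MEM[0x0f,0x1c,0x16,0x19,0x09] = 49 84 10 b7 10

#0 dst[0x18+7] := {0x5f,0xb7,0x55,0x95,0x84,0x7a,0xb2}
#1 dst[0x0d+3] := {0xae,0x05,0x49}
#2 dst[0x15+3] := {0xec,0x10,0x39}
#3 dst[0x09+2] := {0x10,0x39}
query mem[0x0f]=0x49, mem[0x1c]=0x84, mem[0x16]=0x10, mem[0x19]=0xb7, mem[0x09]=0x10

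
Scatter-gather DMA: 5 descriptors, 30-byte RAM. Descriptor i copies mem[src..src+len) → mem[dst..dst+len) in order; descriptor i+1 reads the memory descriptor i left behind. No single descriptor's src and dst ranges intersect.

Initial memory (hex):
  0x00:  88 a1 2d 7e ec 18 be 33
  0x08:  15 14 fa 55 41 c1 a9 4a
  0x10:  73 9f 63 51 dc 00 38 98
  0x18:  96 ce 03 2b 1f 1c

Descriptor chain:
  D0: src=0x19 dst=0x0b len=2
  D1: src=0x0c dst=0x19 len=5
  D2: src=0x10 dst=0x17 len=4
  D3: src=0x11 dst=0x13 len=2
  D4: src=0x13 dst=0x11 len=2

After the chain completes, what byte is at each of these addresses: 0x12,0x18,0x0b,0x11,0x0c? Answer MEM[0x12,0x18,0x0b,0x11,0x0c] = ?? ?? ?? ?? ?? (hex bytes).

MEM[0x12,0x18,0x0b,0x11,0x0c] = 63 9f ce 9f 03

[0] 0x19->0x0b len=2 : ce 03
[1] 0x0c->0x19 len=5 : 03 c1 a9 4a 73
[2] 0x10->0x17 len=4 : 73 9f 63 51
[3] 0x11->0x13 len=2 : 9f 63
[4] 0x13->0x11 len=2 : 9f 63
query mem[0x12]=0x63, mem[0x18]=0x9f, mem[0x0b]=0xce, mem[0x11]=0x9f, mem[0x0c]=0x03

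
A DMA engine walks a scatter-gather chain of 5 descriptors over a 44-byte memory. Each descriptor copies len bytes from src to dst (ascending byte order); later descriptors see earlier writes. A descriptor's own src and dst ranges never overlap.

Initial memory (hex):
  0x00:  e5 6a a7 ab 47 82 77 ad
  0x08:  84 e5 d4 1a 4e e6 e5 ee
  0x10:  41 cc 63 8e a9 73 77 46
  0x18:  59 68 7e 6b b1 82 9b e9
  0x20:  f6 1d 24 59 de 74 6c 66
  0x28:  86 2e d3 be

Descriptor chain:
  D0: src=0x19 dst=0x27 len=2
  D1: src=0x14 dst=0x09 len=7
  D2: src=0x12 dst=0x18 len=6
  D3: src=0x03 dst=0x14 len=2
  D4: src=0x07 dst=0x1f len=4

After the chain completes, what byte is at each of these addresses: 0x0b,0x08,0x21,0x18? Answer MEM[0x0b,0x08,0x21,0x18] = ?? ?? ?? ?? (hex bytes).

MEM[0x0b,0x08,0x21,0x18] = 77 84 a9 63

D0: mem[0x27..0x28] <- [68 7e]
D1: mem[0x09..0x0f] <- [a9 73 77 46 59 68 7e]
D2: mem[0x18..0x1d] <- [63 8e a9 73 77 46]
D3: mem[0x14..0x15] <- [ab 47]
D4: mem[0x1f..0x22] <- [ad 84 a9 73]
query mem[0x0b]=0x77, mem[0x08]=0x84, mem[0x21]=0xa9, mem[0x18]=0x63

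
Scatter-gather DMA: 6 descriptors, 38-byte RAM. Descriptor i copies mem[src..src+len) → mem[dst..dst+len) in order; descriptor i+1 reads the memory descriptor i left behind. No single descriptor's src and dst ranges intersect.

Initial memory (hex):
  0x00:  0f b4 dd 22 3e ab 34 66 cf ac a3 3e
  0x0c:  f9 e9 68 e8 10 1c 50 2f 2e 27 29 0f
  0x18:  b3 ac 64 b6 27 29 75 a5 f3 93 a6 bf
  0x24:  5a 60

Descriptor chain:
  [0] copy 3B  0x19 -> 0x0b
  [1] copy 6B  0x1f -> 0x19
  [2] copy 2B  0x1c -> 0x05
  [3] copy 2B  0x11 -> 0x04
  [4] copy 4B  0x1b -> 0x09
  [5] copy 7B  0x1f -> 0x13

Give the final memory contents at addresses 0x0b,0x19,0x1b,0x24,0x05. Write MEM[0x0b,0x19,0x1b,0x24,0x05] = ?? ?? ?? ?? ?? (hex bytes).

[0] 0x19->0x0b len=3 : ac 64 b6
[1] 0x1f->0x19 len=6 : a5 f3 93 a6 bf 5a
[2] 0x1c->0x05 len=2 : a6 bf
[3] 0x11->0x04 len=2 : 1c 50
[4] 0x1b->0x09 len=4 : 93 a6 bf 5a
[5] 0x1f->0x13 len=7 : a5 f3 93 a6 bf 5a 60
query mem[0x0b]=0xbf, mem[0x19]=0x60, mem[0x1b]=0x93, mem[0x24]=0x5a, mem[0x05]=0x50

MEM[0x0b,0x19,0x1b,0x24,0x05] = bf 60 93 5a 50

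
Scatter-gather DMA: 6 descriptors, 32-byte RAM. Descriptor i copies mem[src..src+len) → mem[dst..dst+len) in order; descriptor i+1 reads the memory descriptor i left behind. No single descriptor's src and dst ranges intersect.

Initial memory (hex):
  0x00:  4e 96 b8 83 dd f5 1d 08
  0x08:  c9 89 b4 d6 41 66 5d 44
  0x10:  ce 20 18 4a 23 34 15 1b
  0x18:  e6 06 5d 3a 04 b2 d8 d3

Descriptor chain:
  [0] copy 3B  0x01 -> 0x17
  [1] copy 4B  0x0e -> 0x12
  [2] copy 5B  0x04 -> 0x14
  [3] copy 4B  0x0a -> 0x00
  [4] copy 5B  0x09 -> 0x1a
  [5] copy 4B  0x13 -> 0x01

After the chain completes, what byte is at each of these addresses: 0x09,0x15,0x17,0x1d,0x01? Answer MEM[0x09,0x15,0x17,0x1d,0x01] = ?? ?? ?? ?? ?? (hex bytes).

D0: mem[0x17..0x19] <- [96 b8 83]
D1: mem[0x12..0x15] <- [5d 44 ce 20]
D2: mem[0x14..0x18] <- [dd f5 1d 08 c9]
D3: mem[0x00..0x03] <- [b4 d6 41 66]
D4: mem[0x1a..0x1e] <- [89 b4 d6 41 66]
D5: mem[0x01..0x04] <- [44 dd f5 1d]
query mem[0x09]=0x89, mem[0x15]=0xf5, mem[0x17]=0x08, mem[0x1d]=0x41, mem[0x01]=0x44

MEM[0x09,0x15,0x17,0x1d,0x01] = 89 f5 08 41 44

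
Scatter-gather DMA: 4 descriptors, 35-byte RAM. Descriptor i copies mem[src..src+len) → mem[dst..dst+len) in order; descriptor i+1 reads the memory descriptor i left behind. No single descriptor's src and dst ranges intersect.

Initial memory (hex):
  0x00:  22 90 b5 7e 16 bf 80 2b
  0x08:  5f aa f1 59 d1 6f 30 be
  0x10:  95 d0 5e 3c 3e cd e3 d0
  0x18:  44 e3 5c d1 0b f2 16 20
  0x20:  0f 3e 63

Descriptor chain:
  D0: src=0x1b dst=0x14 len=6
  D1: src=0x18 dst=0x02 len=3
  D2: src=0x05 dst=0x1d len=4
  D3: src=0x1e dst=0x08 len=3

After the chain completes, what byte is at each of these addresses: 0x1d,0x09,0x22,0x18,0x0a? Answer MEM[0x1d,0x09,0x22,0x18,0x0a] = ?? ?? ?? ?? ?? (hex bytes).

MEM[0x1d,0x09,0x22,0x18,0x0a] = bf 2b 63 20 5f

#0 dst[0x14+6] := {0xd1,0x0b,0xf2,0x16,0x20,0x0f}
#1 dst[0x02+3] := {0x20,0x0f,0x5c}
#2 dst[0x1d+4] := {0xbf,0x80,0x2b,0x5f}
#3 dst[0x08+3] := {0x80,0x2b,0x5f}
query mem[0x1d]=0xbf, mem[0x09]=0x2b, mem[0x22]=0x63, mem[0x18]=0x20, mem[0x0a]=0x5f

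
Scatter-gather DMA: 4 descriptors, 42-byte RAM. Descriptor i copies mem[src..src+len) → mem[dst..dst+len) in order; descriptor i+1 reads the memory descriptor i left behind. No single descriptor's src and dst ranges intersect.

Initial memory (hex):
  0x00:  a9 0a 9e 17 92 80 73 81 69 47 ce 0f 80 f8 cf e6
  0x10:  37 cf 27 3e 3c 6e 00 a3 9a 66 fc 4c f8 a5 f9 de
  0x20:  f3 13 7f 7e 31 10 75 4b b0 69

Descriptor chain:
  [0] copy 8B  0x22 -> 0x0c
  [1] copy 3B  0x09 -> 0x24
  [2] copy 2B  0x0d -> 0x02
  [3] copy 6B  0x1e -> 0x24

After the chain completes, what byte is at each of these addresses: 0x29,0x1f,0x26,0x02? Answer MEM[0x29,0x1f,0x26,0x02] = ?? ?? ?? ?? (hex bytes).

MEM[0x29,0x1f,0x26,0x02] = 7e de f3 7e

  after D0: wrote 8B at 0x0c = 7f7e3110754bb069
  after D1: wrote 3B at 0x24 = 47ce0f
  after D2: wrote 2B at 0x02 = 7e31
  after D3: wrote 6B at 0x24 = f9def3137f7e
query mem[0x29]=0x7e, mem[0x1f]=0xde, mem[0x26]=0xf3, mem[0x02]=0x7e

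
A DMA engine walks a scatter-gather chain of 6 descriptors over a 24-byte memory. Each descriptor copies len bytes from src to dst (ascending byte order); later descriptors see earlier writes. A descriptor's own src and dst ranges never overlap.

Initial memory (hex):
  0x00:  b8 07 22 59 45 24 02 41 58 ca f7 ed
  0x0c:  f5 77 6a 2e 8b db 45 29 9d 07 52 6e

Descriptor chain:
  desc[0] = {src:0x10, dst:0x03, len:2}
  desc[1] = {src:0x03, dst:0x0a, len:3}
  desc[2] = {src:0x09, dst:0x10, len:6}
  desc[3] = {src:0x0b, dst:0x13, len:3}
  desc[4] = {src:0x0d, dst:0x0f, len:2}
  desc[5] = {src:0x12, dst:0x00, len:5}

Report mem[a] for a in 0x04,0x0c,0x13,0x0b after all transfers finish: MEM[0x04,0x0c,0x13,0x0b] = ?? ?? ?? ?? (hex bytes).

[0] 0x10->0x03 len=2 : 8b db
[1] 0x03->0x0a len=3 : 8b db 24
[2] 0x09->0x10 len=6 : ca 8b db 24 77 6a
[3] 0x0b->0x13 len=3 : db 24 77
[4] 0x0d->0x0f len=2 : 77 6a
[5] 0x12->0x00 len=5 : db db 24 77 52
query mem[0x04]=0x52, mem[0x0c]=0x24, mem[0x13]=0xdb, mem[0x0b]=0xdb

MEM[0x04,0x0c,0x13,0x0b] = 52 24 db db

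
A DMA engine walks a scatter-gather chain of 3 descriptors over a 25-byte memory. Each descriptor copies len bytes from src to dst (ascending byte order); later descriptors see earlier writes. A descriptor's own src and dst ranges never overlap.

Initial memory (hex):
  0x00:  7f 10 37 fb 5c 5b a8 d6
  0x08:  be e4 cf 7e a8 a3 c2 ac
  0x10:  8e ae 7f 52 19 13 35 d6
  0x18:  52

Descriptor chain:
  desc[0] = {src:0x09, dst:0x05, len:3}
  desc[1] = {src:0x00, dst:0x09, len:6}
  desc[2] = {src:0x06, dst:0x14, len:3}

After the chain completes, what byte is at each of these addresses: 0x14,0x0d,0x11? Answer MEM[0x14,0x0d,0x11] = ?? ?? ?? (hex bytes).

D0: mem[0x05..0x07] <- [e4 cf 7e]
D1: mem[0x09..0x0e] <- [7f 10 37 fb 5c e4]
D2: mem[0x14..0x16] <- [cf 7e be]
query mem[0x14]=0xcf, mem[0x0d]=0x5c, mem[0x11]=0xae

MEM[0x14,0x0d,0x11] = cf 5c ae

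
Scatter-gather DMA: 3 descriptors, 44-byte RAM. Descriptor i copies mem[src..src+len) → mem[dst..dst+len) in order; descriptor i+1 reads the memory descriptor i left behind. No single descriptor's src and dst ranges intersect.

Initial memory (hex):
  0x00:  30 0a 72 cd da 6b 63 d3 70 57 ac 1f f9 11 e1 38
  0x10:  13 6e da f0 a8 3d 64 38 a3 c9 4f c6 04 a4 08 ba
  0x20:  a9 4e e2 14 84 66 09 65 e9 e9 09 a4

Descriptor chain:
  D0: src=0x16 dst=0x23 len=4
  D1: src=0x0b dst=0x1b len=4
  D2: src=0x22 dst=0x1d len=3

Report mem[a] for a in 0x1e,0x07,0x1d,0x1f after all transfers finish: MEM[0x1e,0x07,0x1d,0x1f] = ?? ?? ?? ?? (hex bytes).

#0 dst[0x23+4] := {0x64,0x38,0xa3,0xc9}
#1 dst[0x1b+4] := {0x1f,0xf9,0x11,0xe1}
#2 dst[0x1d+3] := {0xe2,0x64,0x38}
query mem[0x1e]=0x64, mem[0x07]=0xd3, mem[0x1d]=0xe2, mem[0x1f]=0x38

MEM[0x1e,0x07,0x1d,0x1f] = 64 d3 e2 38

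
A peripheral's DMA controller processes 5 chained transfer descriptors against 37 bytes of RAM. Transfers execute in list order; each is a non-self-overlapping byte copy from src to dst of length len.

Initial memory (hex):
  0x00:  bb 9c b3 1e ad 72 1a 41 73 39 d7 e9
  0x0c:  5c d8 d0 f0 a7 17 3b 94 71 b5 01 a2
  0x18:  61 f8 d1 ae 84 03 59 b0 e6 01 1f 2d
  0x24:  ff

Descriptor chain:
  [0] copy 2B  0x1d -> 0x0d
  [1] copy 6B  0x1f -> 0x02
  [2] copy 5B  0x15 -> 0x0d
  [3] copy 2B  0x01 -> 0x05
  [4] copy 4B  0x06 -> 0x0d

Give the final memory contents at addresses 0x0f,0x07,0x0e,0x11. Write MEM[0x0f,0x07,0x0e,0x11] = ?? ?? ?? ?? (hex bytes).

  after D0: wrote 2B at 0x0d = 0359
  after D1: wrote 6B at 0x02 = b0e6011f2dff
  after D2: wrote 5B at 0x0d = b501a261f8
  after D3: wrote 2B at 0x05 = 9cb0
  after D4: wrote 4B at 0x0d = b0ff7339
query mem[0x0f]=0x73, mem[0x07]=0xff, mem[0x0e]=0xff, mem[0x11]=0xf8

MEM[0x0f,0x07,0x0e,0x11] = 73 ff ff f8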